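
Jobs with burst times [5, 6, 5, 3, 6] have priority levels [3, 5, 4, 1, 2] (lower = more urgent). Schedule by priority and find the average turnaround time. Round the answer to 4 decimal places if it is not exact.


Sort by priority (ascending = highest first):
Order: [(1, 3), (2, 6), (3, 5), (4, 5), (5, 6)]
Completion times:
  Priority 1, burst=3, C=3
  Priority 2, burst=6, C=9
  Priority 3, burst=5, C=14
  Priority 4, burst=5, C=19
  Priority 5, burst=6, C=25
Average turnaround = 70/5 = 14.0

14.0


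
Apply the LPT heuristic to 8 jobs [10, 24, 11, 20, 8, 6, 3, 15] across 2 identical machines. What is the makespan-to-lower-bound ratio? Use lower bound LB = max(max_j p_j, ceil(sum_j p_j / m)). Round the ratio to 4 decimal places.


LPT order: [24, 20, 15, 11, 10, 8, 6, 3]
Machine loads after assignment: [48, 49]
LPT makespan = 49
Lower bound = max(max_job, ceil(total/2)) = max(24, 49) = 49
Ratio = 49 / 49 = 1.0

1.0


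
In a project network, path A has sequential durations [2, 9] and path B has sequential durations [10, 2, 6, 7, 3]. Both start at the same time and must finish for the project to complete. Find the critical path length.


Path A total = 2 + 9 = 11
Path B total = 10 + 2 + 6 + 7 + 3 = 28
Critical path = longest path = max(11, 28) = 28

28


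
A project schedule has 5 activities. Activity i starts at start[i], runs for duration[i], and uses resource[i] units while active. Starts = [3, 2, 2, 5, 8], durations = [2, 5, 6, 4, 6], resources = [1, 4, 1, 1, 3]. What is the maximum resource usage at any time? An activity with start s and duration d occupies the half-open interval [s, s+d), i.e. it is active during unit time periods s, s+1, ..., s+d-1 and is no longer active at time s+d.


Each activity i is active on [start_i, start_i + duration_i).
Compute total resource usage per time slot:
  t=0: active resources = [], total = 0
  t=1: active resources = [], total = 0
  t=2: active resources = [4, 1], total = 5
  t=3: active resources = [1, 4, 1], total = 6
  t=4: active resources = [1, 4, 1], total = 6
  t=5: active resources = [4, 1, 1], total = 6
  t=6: active resources = [4, 1, 1], total = 6
  t=7: active resources = [1, 1], total = 2
  t=8: active resources = [1, 3], total = 4
  t=9: active resources = [3], total = 3
  t=10: active resources = [3], total = 3
  t=11: active resources = [3], total = 3
  t=12: active resources = [3], total = 3
  t=13: active resources = [3], total = 3
Peak resource demand = 6

6


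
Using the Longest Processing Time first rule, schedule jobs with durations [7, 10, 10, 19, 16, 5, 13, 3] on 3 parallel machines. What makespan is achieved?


Sort jobs in decreasing order (LPT): [19, 16, 13, 10, 10, 7, 5, 3]
Assign each job to the least loaded machine:
  Machine 1: jobs [19, 7, 3], load = 29
  Machine 2: jobs [16, 10], load = 26
  Machine 3: jobs [13, 10, 5], load = 28
Makespan = max load = 29

29


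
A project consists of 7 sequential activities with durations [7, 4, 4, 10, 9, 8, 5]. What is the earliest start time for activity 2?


Activity 2 starts after activities 1 through 1 complete.
Predecessor durations: [7]
ES = 7 = 7

7


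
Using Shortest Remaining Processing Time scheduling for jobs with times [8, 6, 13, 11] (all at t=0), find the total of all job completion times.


Since all jobs arrive at t=0, SRPT equals SPT ordering.
SPT order: [6, 8, 11, 13]
Completion times:
  Job 1: p=6, C=6
  Job 2: p=8, C=14
  Job 3: p=11, C=25
  Job 4: p=13, C=38
Total completion time = 6 + 14 + 25 + 38 = 83

83


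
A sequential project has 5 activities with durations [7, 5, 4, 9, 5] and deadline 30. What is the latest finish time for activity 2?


LF(activity 2) = deadline - sum of successor durations
Successors: activities 3 through 5 with durations [4, 9, 5]
Sum of successor durations = 18
LF = 30 - 18 = 12

12


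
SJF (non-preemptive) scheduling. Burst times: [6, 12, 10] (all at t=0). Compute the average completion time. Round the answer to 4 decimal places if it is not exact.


SJF order (ascending): [6, 10, 12]
Completion times:
  Job 1: burst=6, C=6
  Job 2: burst=10, C=16
  Job 3: burst=12, C=28
Average completion = 50/3 = 16.6667

16.6667


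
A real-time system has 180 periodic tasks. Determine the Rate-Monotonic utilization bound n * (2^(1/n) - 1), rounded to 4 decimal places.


Compute 2^(1/180) = 1.0038582416
Subtract 1: 1.0038582416 - 1 = 0.0038582416
Multiply by n: 180 * 0.0038582416 = 0.6944834880
Round to 4 dp: 0.6945

0.6945


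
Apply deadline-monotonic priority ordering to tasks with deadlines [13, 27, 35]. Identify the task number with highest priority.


Sort tasks by relative deadline (ascending):
  Task 1: deadline = 13
  Task 2: deadline = 27
  Task 3: deadline = 35
Priority order (highest first): [1, 2, 3]
Highest priority task = 1

1


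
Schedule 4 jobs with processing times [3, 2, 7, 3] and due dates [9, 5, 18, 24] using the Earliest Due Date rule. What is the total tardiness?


Sort by due date (EDD order): [(2, 5), (3, 9), (7, 18), (3, 24)]
Compute completion times and tardiness:
  Job 1: p=2, d=5, C=2, tardiness=max(0,2-5)=0
  Job 2: p=3, d=9, C=5, tardiness=max(0,5-9)=0
  Job 3: p=7, d=18, C=12, tardiness=max(0,12-18)=0
  Job 4: p=3, d=24, C=15, tardiness=max(0,15-24)=0
Total tardiness = 0

0


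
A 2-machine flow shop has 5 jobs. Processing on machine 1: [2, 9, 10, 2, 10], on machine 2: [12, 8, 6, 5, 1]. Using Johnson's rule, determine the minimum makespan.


Apply Johnson's rule:
  Group 1 (a <= b): [(1, 2, 12), (4, 2, 5)]
  Group 2 (a > b): [(2, 9, 8), (3, 10, 6), (5, 10, 1)]
Optimal job order: [1, 4, 2, 3, 5]
Schedule:
  Job 1: M1 done at 2, M2 done at 14
  Job 4: M1 done at 4, M2 done at 19
  Job 2: M1 done at 13, M2 done at 27
  Job 3: M1 done at 23, M2 done at 33
  Job 5: M1 done at 33, M2 done at 34
Makespan = 34

34


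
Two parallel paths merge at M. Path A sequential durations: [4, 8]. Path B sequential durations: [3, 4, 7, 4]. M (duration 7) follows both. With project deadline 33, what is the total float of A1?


Forward pass: ES(A1) = sum of predecessors on chain A = 0
EF = ES + duration = 0 + 4 = 4
Backward pass: LF(M) = deadline = 33; LS(M) = 33 - 7 = 26
LF(A1) = LS(M) - sum(successors on chain A) = 26 - 8 = 18
LS = LF - duration = 18 - 4 = 14
Total float = LS - ES = 14 - 0 = 14

14


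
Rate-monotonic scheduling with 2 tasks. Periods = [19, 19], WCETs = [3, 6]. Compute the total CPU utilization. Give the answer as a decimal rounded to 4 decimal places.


Compute individual utilizations (exact fractions):
  Task 1: C/T = 3/19 (approx. 0.1579)
  Task 2: C/T = 6/19 (approx. 0.3158)
Total utilization U = 3/19 + 6/19 = 9/19
Rounded to 4 decimal places: U = 0.4737
RM (Liu & Layland) bound for 2 tasks = 0.828427; compare with U = 9/19 (approx. 0.473684)
U <= bound, so schedulable by RM sufficient condition.

0.4737


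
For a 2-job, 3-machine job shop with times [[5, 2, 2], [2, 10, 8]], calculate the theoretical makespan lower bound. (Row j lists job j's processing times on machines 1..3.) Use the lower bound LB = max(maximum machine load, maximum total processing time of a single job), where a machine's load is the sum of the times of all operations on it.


Machine loads:
  Machine 1: 5 + 2 = 7
  Machine 2: 2 + 10 = 12
  Machine 3: 2 + 8 = 10
Max machine load = 12
Job totals:
  Job 1: 9
  Job 2: 20
Max job total = 20
Lower bound = max(12, 20) = 20

20


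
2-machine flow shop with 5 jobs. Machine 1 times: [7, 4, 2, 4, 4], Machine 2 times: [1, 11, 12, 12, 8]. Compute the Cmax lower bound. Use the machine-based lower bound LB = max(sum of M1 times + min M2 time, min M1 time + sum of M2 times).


LB1 = sum(M1 times) + min(M2 times) = 21 + 1 = 22
LB2 = min(M1 times) + sum(M2 times) = 2 + 44 = 46
Lower bound = max(LB1, LB2) = max(22, 46) = 46

46


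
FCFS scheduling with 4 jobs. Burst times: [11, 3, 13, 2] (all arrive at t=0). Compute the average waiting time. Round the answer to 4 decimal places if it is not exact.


FCFS order (as given): [11, 3, 13, 2]
Waiting times:
  Job 1: wait = 0
  Job 2: wait = 11
  Job 3: wait = 14
  Job 4: wait = 27
Sum of waiting times = 52
Average waiting time = 52/4 = 13.0

13.0


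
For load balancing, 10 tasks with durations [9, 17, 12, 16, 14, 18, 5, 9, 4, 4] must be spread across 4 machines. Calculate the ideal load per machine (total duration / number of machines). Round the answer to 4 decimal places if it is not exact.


Total processing time = 9 + 17 + 12 + 16 + 14 + 18 + 5 + 9 + 4 + 4 = 108
Number of machines = 4
Ideal balanced load = 108 / 4 = 27.0

27.0


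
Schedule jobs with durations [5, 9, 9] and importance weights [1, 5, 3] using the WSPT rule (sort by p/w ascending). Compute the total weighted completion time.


Compute p/w ratios and sort ascending (WSPT): [(9, 5), (9, 3), (5, 1)]
Compute weighted completion times:
  Job (p=9,w=5): C=9, w*C=5*9=45
  Job (p=9,w=3): C=18, w*C=3*18=54
  Job (p=5,w=1): C=23, w*C=1*23=23
Total weighted completion time = 122

122


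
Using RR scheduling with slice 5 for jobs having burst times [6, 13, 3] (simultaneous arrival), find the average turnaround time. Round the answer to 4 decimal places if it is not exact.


Time quantum = 5
Execution trace:
  J1 runs 5 units, time = 5
  J2 runs 5 units, time = 10
  J3 runs 3 units, time = 13
  J1 runs 1 units, time = 14
  J2 runs 5 units, time = 19
  J2 runs 3 units, time = 22
Finish times: [14, 22, 13]
Average turnaround = 49/3 = 16.3333

16.3333


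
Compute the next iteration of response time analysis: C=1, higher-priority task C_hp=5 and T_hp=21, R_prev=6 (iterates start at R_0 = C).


R_next = C + ceil(R_prev / T_hp) * C_hp
ceil(6 / 21) = ceil(0.2857) = 1
Interference = 1 * 5 = 5
R_next = 1 + 5 = 6
R_next = R_prev, so the iteration has converged (response time = 6).

6


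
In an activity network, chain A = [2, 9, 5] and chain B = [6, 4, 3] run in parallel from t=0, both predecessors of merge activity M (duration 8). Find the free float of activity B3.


ES(B3) = sum of predecessors on chain B = 10
EF(B3) = ES + duration = 10 + 3 = 13
Successor of B3 is M. ES(M) = max(sum(A), sum(B)) = max(16, 13) = 16
Free float = ES(successor) - EF(current) = 16 - 13 = 3

3


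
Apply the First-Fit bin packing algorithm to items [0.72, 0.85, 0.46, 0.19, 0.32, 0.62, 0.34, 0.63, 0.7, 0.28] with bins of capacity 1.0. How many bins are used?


Place items sequentially using First-Fit:
  Item 0.72 -> new Bin 1
  Item 0.85 -> new Bin 2
  Item 0.46 -> new Bin 3
  Item 0.19 -> Bin 1 (now 0.91)
  Item 0.32 -> Bin 3 (now 0.78)
  Item 0.62 -> new Bin 4
  Item 0.34 -> Bin 4 (now 0.96)
  Item 0.63 -> new Bin 5
  Item 0.7 -> new Bin 6
  Item 0.28 -> Bin 5 (now 0.91)
Total bins used = 6

6


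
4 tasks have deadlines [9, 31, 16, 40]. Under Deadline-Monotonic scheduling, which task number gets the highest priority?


Sort tasks by relative deadline (ascending):
  Task 1: deadline = 9
  Task 3: deadline = 16
  Task 2: deadline = 31
  Task 4: deadline = 40
Priority order (highest first): [1, 3, 2, 4]
Highest priority task = 1

1


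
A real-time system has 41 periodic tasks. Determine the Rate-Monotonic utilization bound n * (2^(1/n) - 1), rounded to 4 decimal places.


Compute 2^(1/41) = 1.0170497444
Subtract 1: 1.0170497444 - 1 = 0.0170497444
Multiply by n: 41 * 0.0170497444 = 0.6990395204
Round to 4 dp: 0.6990

0.6990


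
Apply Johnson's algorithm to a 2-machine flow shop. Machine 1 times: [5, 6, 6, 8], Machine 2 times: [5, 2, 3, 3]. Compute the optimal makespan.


Apply Johnson's rule:
  Group 1 (a <= b): [(1, 5, 5)]
  Group 2 (a > b): [(3, 6, 3), (4, 8, 3), (2, 6, 2)]
Optimal job order: [1, 3, 4, 2]
Schedule:
  Job 1: M1 done at 5, M2 done at 10
  Job 3: M1 done at 11, M2 done at 14
  Job 4: M1 done at 19, M2 done at 22
  Job 2: M1 done at 25, M2 done at 27
Makespan = 27

27


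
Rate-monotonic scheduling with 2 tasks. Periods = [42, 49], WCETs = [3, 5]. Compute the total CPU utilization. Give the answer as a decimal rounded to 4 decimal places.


Compute individual utilizations (exact fractions):
  Task 1: C/T = 3/42 = 1/14 (approx. 0.0714)
  Task 2: C/T = 5/49 (approx. 0.102)
Total utilization U = 1/14 + 5/49 = 17/98
Rounded to 4 decimal places: U = 0.1735
RM (Liu & Layland) bound for 2 tasks = 0.828427; compare with U = 17/98 (approx. 0.173469)
U <= bound, so schedulable by RM sufficient condition.

0.1735


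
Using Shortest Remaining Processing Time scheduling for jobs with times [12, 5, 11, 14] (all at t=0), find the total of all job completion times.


Since all jobs arrive at t=0, SRPT equals SPT ordering.
SPT order: [5, 11, 12, 14]
Completion times:
  Job 1: p=5, C=5
  Job 2: p=11, C=16
  Job 3: p=12, C=28
  Job 4: p=14, C=42
Total completion time = 5 + 16 + 28 + 42 = 91

91


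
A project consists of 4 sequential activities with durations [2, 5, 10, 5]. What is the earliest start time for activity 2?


Activity 2 starts after activities 1 through 1 complete.
Predecessor durations: [2]
ES = 2 = 2

2


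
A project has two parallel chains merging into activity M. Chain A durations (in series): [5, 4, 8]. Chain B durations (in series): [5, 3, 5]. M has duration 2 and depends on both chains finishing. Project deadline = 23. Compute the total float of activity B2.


Forward pass: ES(B2) = sum of predecessors on chain B = 5
EF = ES + duration = 5 + 3 = 8
Backward pass: LF(M) = deadline = 23; LS(M) = 23 - 2 = 21
LF(B2) = LS(M) - sum(successors on chain B) = 21 - 5 = 16
LS = LF - duration = 16 - 3 = 13
Total float = LS - ES = 13 - 5 = 8

8


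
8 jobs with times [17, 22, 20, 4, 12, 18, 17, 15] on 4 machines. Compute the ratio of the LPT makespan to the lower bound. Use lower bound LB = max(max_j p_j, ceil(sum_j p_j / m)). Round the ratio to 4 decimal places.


LPT order: [22, 20, 18, 17, 17, 15, 12, 4]
Machine loads after assignment: [26, 32, 33, 34]
LPT makespan = 34
Lower bound = max(max_job, ceil(total/4)) = max(22, 32) = 32
Ratio = 34 / 32 = 1.0625

1.0625


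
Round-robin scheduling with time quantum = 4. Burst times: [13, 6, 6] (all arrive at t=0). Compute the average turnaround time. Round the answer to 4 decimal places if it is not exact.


Time quantum = 4
Execution trace:
  J1 runs 4 units, time = 4
  J2 runs 4 units, time = 8
  J3 runs 4 units, time = 12
  J1 runs 4 units, time = 16
  J2 runs 2 units, time = 18
  J3 runs 2 units, time = 20
  J1 runs 4 units, time = 24
  J1 runs 1 units, time = 25
Finish times: [25, 18, 20]
Average turnaround = 63/3 = 21.0

21.0


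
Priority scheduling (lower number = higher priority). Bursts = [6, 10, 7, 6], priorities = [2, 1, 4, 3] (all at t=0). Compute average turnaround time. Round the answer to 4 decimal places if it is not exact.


Sort by priority (ascending = highest first):
Order: [(1, 10), (2, 6), (3, 6), (4, 7)]
Completion times:
  Priority 1, burst=10, C=10
  Priority 2, burst=6, C=16
  Priority 3, burst=6, C=22
  Priority 4, burst=7, C=29
Average turnaround = 77/4 = 19.25

19.25


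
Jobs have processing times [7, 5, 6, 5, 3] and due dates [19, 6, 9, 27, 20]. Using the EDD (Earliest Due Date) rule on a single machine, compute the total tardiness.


Sort by due date (EDD order): [(5, 6), (6, 9), (7, 19), (3, 20), (5, 27)]
Compute completion times and tardiness:
  Job 1: p=5, d=6, C=5, tardiness=max(0,5-6)=0
  Job 2: p=6, d=9, C=11, tardiness=max(0,11-9)=2
  Job 3: p=7, d=19, C=18, tardiness=max(0,18-19)=0
  Job 4: p=3, d=20, C=21, tardiness=max(0,21-20)=1
  Job 5: p=5, d=27, C=26, tardiness=max(0,26-27)=0
Total tardiness = 3

3


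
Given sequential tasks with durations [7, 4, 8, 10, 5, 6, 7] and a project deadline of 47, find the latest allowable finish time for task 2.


LF(activity 2) = deadline - sum of successor durations
Successors: activities 3 through 7 with durations [8, 10, 5, 6, 7]
Sum of successor durations = 36
LF = 47 - 36 = 11

11


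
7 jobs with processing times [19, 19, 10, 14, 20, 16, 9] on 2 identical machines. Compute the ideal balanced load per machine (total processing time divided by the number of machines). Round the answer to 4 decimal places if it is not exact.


Total processing time = 19 + 19 + 10 + 14 + 20 + 16 + 9 = 107
Number of machines = 2
Ideal balanced load = 107 / 2 = 53.5

53.5


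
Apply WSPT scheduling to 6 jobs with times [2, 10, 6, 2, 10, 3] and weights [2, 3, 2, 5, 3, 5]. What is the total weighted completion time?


Compute p/w ratios and sort ascending (WSPT): [(2, 5), (3, 5), (2, 2), (6, 2), (10, 3), (10, 3)]
Compute weighted completion times:
  Job (p=2,w=5): C=2, w*C=5*2=10
  Job (p=3,w=5): C=5, w*C=5*5=25
  Job (p=2,w=2): C=7, w*C=2*7=14
  Job (p=6,w=2): C=13, w*C=2*13=26
  Job (p=10,w=3): C=23, w*C=3*23=69
  Job (p=10,w=3): C=33, w*C=3*33=99
Total weighted completion time = 243

243


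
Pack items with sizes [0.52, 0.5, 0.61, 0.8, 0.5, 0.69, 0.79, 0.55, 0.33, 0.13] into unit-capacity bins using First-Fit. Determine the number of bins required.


Place items sequentially using First-Fit:
  Item 0.52 -> new Bin 1
  Item 0.5 -> new Bin 2
  Item 0.61 -> new Bin 3
  Item 0.8 -> new Bin 4
  Item 0.5 -> Bin 2 (now 1.0)
  Item 0.69 -> new Bin 5
  Item 0.79 -> new Bin 6
  Item 0.55 -> new Bin 7
  Item 0.33 -> Bin 1 (now 0.85)
  Item 0.13 -> Bin 1 (now 0.98)
Total bins used = 7

7


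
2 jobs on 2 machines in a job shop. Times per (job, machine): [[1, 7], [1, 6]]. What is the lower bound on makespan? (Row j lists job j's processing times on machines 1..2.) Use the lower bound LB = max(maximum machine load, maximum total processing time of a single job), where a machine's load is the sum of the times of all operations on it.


Machine loads:
  Machine 1: 1 + 1 = 2
  Machine 2: 7 + 6 = 13
Max machine load = 13
Job totals:
  Job 1: 8
  Job 2: 7
Max job total = 8
Lower bound = max(13, 8) = 13

13


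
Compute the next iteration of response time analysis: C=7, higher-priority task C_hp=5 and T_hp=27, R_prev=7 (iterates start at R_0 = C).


R_next = C + ceil(R_prev / T_hp) * C_hp
ceil(7 / 27) = ceil(0.2593) = 1
Interference = 1 * 5 = 5
R_next = 7 + 5 = 12

12


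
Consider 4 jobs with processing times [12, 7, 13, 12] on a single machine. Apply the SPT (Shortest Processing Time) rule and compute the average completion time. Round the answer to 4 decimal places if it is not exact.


Sort jobs by processing time (SPT order): [7, 12, 12, 13]
Compute completion times sequentially:
  Job 1: processing = 7, completes at 7
  Job 2: processing = 12, completes at 19
  Job 3: processing = 12, completes at 31
  Job 4: processing = 13, completes at 44
Sum of completion times = 101
Average completion time = 101/4 = 25.25

25.25


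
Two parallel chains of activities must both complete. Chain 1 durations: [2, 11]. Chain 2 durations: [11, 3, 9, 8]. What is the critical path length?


Path A total = 2 + 11 = 13
Path B total = 11 + 3 + 9 + 8 = 31
Critical path = longest path = max(13, 31) = 31

31


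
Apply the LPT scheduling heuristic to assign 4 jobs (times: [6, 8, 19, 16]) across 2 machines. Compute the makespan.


Sort jobs in decreasing order (LPT): [19, 16, 8, 6]
Assign each job to the least loaded machine:
  Machine 1: jobs [19, 6], load = 25
  Machine 2: jobs [16, 8], load = 24
Makespan = max load = 25

25


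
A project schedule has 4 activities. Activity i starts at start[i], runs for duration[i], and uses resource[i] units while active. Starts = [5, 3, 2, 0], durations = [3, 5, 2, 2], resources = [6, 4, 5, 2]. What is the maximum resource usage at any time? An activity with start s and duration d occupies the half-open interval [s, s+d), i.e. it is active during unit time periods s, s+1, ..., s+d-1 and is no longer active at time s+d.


Each activity i is active on [start_i, start_i + duration_i).
Compute total resource usage per time slot:
  t=0: active resources = [2], total = 2
  t=1: active resources = [2], total = 2
  t=2: active resources = [5], total = 5
  t=3: active resources = [4, 5], total = 9
  t=4: active resources = [4], total = 4
  t=5: active resources = [6, 4], total = 10
  t=6: active resources = [6, 4], total = 10
  t=7: active resources = [6, 4], total = 10
Peak resource demand = 10

10


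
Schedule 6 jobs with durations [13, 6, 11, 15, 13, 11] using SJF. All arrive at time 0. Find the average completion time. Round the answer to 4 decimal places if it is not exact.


SJF order (ascending): [6, 11, 11, 13, 13, 15]
Completion times:
  Job 1: burst=6, C=6
  Job 2: burst=11, C=17
  Job 3: burst=11, C=28
  Job 4: burst=13, C=41
  Job 5: burst=13, C=54
  Job 6: burst=15, C=69
Average completion = 215/6 = 35.8333

35.8333


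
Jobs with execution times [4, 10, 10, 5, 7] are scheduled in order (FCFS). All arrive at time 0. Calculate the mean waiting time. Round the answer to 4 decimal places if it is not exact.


FCFS order (as given): [4, 10, 10, 5, 7]
Waiting times:
  Job 1: wait = 0
  Job 2: wait = 4
  Job 3: wait = 14
  Job 4: wait = 24
  Job 5: wait = 29
Sum of waiting times = 71
Average waiting time = 71/5 = 14.2

14.2


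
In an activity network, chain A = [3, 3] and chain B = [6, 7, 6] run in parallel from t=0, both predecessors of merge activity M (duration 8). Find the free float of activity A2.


ES(A2) = sum of predecessors on chain A = 3
EF(A2) = ES + duration = 3 + 3 = 6
Successor of A2 is M. ES(M) = max(sum(A), sum(B)) = max(6, 19) = 19
Free float = ES(successor) - EF(current) = 19 - 6 = 13

13


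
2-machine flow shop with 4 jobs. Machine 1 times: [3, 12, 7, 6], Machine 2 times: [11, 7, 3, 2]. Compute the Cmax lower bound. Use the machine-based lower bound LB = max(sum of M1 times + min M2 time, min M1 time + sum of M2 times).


LB1 = sum(M1 times) + min(M2 times) = 28 + 2 = 30
LB2 = min(M1 times) + sum(M2 times) = 3 + 23 = 26
Lower bound = max(LB1, LB2) = max(30, 26) = 30

30


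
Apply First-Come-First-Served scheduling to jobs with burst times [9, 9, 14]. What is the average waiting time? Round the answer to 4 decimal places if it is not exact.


FCFS order (as given): [9, 9, 14]
Waiting times:
  Job 1: wait = 0
  Job 2: wait = 9
  Job 3: wait = 18
Sum of waiting times = 27
Average waiting time = 27/3 = 9.0

9.0


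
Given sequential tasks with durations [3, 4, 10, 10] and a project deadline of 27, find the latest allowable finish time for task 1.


LF(activity 1) = deadline - sum of successor durations
Successors: activities 2 through 4 with durations [4, 10, 10]
Sum of successor durations = 24
LF = 27 - 24 = 3

3


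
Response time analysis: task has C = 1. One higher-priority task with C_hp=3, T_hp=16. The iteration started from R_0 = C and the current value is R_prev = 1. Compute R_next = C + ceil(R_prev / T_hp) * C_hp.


R_next = C + ceil(R_prev / T_hp) * C_hp
ceil(1 / 16) = ceil(0.0625) = 1
Interference = 1 * 3 = 3
R_next = 1 + 3 = 4

4


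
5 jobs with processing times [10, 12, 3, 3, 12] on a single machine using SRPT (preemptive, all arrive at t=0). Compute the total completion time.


Since all jobs arrive at t=0, SRPT equals SPT ordering.
SPT order: [3, 3, 10, 12, 12]
Completion times:
  Job 1: p=3, C=3
  Job 2: p=3, C=6
  Job 3: p=10, C=16
  Job 4: p=12, C=28
  Job 5: p=12, C=40
Total completion time = 3 + 6 + 16 + 28 + 40 = 93

93


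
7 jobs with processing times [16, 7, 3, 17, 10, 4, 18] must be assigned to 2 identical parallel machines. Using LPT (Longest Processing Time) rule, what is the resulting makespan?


Sort jobs in decreasing order (LPT): [18, 17, 16, 10, 7, 4, 3]
Assign each job to the least loaded machine:
  Machine 1: jobs [18, 10, 7, 3], load = 38
  Machine 2: jobs [17, 16, 4], load = 37
Makespan = max load = 38

38


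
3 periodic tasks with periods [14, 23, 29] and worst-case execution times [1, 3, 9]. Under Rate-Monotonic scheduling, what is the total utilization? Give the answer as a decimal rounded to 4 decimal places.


Compute individual utilizations (exact fractions):
  Task 1: C/T = 1/14 (approx. 0.0714)
  Task 2: C/T = 3/23 (approx. 0.1304)
  Task 3: C/T = 9/29 (approx. 0.3103)
Total utilization U = 1/14 + 3/23 + 9/29 = 4783/9338
Rounded to 4 decimal places: U = 0.5122
RM (Liu & Layland) bound for 3 tasks = 0.779763; compare with U = 4783/9338 (approx. 0.512208)
U <= bound, so schedulable by RM sufficient condition.

0.5122


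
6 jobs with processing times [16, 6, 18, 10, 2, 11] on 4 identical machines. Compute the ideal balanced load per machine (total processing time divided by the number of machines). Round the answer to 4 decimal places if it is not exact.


Total processing time = 16 + 6 + 18 + 10 + 2 + 11 = 63
Number of machines = 4
Ideal balanced load = 63 / 4 = 15.75

15.75


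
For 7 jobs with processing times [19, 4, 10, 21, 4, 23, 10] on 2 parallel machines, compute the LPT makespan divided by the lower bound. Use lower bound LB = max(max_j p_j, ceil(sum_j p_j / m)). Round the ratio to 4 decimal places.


LPT order: [23, 21, 19, 10, 10, 4, 4]
Machine loads after assignment: [47, 44]
LPT makespan = 47
Lower bound = max(max_job, ceil(total/2)) = max(23, 46) = 46
Ratio = 47 / 46 = 1.0217

1.0217


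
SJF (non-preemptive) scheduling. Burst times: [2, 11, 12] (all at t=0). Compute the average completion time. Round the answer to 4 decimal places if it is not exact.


SJF order (ascending): [2, 11, 12]
Completion times:
  Job 1: burst=2, C=2
  Job 2: burst=11, C=13
  Job 3: burst=12, C=25
Average completion = 40/3 = 13.3333

13.3333


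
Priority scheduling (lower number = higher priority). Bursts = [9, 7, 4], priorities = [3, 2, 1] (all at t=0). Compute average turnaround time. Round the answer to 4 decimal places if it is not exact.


Sort by priority (ascending = highest first):
Order: [(1, 4), (2, 7), (3, 9)]
Completion times:
  Priority 1, burst=4, C=4
  Priority 2, burst=7, C=11
  Priority 3, burst=9, C=20
Average turnaround = 35/3 = 11.6667

11.6667


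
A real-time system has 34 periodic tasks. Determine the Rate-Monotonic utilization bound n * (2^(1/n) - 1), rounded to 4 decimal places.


Compute 2^(1/34) = 1.0205959096
Subtract 1: 1.0205959096 - 1 = 0.0205959096
Multiply by n: 34 * 0.0205959096 = 0.7002609264
Round to 4 dp: 0.7003

0.7003


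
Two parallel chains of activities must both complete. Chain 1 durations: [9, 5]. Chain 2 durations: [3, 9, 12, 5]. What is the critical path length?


Path A total = 9 + 5 = 14
Path B total = 3 + 9 + 12 + 5 = 29
Critical path = longest path = max(14, 29) = 29

29


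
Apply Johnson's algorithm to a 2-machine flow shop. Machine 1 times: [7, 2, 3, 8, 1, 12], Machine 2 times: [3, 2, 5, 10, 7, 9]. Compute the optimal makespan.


Apply Johnson's rule:
  Group 1 (a <= b): [(5, 1, 7), (2, 2, 2), (3, 3, 5), (4, 8, 10)]
  Group 2 (a > b): [(6, 12, 9), (1, 7, 3)]
Optimal job order: [5, 2, 3, 4, 6, 1]
Schedule:
  Job 5: M1 done at 1, M2 done at 8
  Job 2: M1 done at 3, M2 done at 10
  Job 3: M1 done at 6, M2 done at 15
  Job 4: M1 done at 14, M2 done at 25
  Job 6: M1 done at 26, M2 done at 35
  Job 1: M1 done at 33, M2 done at 38
Makespan = 38

38


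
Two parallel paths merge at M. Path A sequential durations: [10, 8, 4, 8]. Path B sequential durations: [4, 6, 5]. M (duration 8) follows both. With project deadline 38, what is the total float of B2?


Forward pass: ES(B2) = sum of predecessors on chain B = 4
EF = ES + duration = 4 + 6 = 10
Backward pass: LF(M) = deadline = 38; LS(M) = 38 - 8 = 30
LF(B2) = LS(M) - sum(successors on chain B) = 30 - 5 = 25
LS = LF - duration = 25 - 6 = 19
Total float = LS - ES = 19 - 4 = 15

15


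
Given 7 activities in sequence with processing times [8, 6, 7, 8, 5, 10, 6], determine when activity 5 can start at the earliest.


Activity 5 starts after activities 1 through 4 complete.
Predecessor durations: [8, 6, 7, 8]
ES = 8 + 6 + 7 + 8 = 29

29


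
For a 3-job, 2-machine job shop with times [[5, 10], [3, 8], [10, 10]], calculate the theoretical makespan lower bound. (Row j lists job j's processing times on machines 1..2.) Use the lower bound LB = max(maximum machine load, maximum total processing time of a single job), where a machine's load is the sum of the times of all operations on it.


Machine loads:
  Machine 1: 5 + 3 + 10 = 18
  Machine 2: 10 + 8 + 10 = 28
Max machine load = 28
Job totals:
  Job 1: 15
  Job 2: 11
  Job 3: 20
Max job total = 20
Lower bound = max(28, 20) = 28

28


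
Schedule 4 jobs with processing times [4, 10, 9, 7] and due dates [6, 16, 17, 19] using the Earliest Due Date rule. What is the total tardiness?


Sort by due date (EDD order): [(4, 6), (10, 16), (9, 17), (7, 19)]
Compute completion times and tardiness:
  Job 1: p=4, d=6, C=4, tardiness=max(0,4-6)=0
  Job 2: p=10, d=16, C=14, tardiness=max(0,14-16)=0
  Job 3: p=9, d=17, C=23, tardiness=max(0,23-17)=6
  Job 4: p=7, d=19, C=30, tardiness=max(0,30-19)=11
Total tardiness = 17

17


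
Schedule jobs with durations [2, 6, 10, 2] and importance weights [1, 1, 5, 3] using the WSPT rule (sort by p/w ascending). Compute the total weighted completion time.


Compute p/w ratios and sort ascending (WSPT): [(2, 3), (2, 1), (10, 5), (6, 1)]
Compute weighted completion times:
  Job (p=2,w=3): C=2, w*C=3*2=6
  Job (p=2,w=1): C=4, w*C=1*4=4
  Job (p=10,w=5): C=14, w*C=5*14=70
  Job (p=6,w=1): C=20, w*C=1*20=20
Total weighted completion time = 100

100


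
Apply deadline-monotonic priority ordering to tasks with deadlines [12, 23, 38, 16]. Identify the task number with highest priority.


Sort tasks by relative deadline (ascending):
  Task 1: deadline = 12
  Task 4: deadline = 16
  Task 2: deadline = 23
  Task 3: deadline = 38
Priority order (highest first): [1, 4, 2, 3]
Highest priority task = 1

1


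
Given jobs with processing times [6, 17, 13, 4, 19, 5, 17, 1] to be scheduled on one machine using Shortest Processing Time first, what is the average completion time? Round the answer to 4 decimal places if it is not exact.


Sort jobs by processing time (SPT order): [1, 4, 5, 6, 13, 17, 17, 19]
Compute completion times sequentially:
  Job 1: processing = 1, completes at 1
  Job 2: processing = 4, completes at 5
  Job 3: processing = 5, completes at 10
  Job 4: processing = 6, completes at 16
  Job 5: processing = 13, completes at 29
  Job 6: processing = 17, completes at 46
  Job 7: processing = 17, completes at 63
  Job 8: processing = 19, completes at 82
Sum of completion times = 252
Average completion time = 252/8 = 31.5

31.5


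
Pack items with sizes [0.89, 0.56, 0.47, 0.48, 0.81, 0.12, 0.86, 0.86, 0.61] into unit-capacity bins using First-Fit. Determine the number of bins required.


Place items sequentially using First-Fit:
  Item 0.89 -> new Bin 1
  Item 0.56 -> new Bin 2
  Item 0.47 -> new Bin 3
  Item 0.48 -> Bin 3 (now 0.95)
  Item 0.81 -> new Bin 4
  Item 0.12 -> Bin 2 (now 0.68)
  Item 0.86 -> new Bin 5
  Item 0.86 -> new Bin 6
  Item 0.61 -> new Bin 7
Total bins used = 7

7


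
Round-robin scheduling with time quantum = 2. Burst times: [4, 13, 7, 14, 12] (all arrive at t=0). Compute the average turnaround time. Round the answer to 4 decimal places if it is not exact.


Time quantum = 2
Execution trace:
  J1 runs 2 units, time = 2
  J2 runs 2 units, time = 4
  J3 runs 2 units, time = 6
  J4 runs 2 units, time = 8
  J5 runs 2 units, time = 10
  J1 runs 2 units, time = 12
  J2 runs 2 units, time = 14
  J3 runs 2 units, time = 16
  J4 runs 2 units, time = 18
  J5 runs 2 units, time = 20
  J2 runs 2 units, time = 22
  J3 runs 2 units, time = 24
  J4 runs 2 units, time = 26
  J5 runs 2 units, time = 28
  J2 runs 2 units, time = 30
  J3 runs 1 units, time = 31
  J4 runs 2 units, time = 33
  J5 runs 2 units, time = 35
  J2 runs 2 units, time = 37
  J4 runs 2 units, time = 39
  J5 runs 2 units, time = 41
  J2 runs 2 units, time = 43
  J4 runs 2 units, time = 45
  J5 runs 2 units, time = 47
  J2 runs 1 units, time = 48
  J4 runs 2 units, time = 50
Finish times: [12, 48, 31, 50, 47]
Average turnaround = 188/5 = 37.6

37.6


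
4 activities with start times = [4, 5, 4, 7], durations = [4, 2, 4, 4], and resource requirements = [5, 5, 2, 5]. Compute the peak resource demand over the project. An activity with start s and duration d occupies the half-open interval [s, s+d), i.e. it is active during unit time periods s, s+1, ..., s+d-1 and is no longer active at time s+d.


Each activity i is active on [start_i, start_i + duration_i).
Compute total resource usage per time slot:
  t=0: active resources = [], total = 0
  t=1: active resources = [], total = 0
  t=2: active resources = [], total = 0
  t=3: active resources = [], total = 0
  t=4: active resources = [5, 2], total = 7
  t=5: active resources = [5, 5, 2], total = 12
  t=6: active resources = [5, 5, 2], total = 12
  t=7: active resources = [5, 2, 5], total = 12
  t=8: active resources = [5], total = 5
  t=9: active resources = [5], total = 5
  t=10: active resources = [5], total = 5
Peak resource demand = 12

12


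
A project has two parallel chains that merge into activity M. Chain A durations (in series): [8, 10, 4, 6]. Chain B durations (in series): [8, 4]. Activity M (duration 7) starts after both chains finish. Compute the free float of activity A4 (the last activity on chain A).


ES(A4) = sum of predecessors on chain A = 22
EF(A4) = ES + duration = 22 + 6 = 28
Successor of A4 is M. ES(M) = max(sum(A), sum(B)) = max(28, 12) = 28
Free float = ES(successor) - EF(current) = 28 - 28 = 0

0


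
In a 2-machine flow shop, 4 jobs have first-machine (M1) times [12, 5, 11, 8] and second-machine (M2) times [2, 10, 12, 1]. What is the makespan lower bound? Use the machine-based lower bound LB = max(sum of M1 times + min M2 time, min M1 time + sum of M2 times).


LB1 = sum(M1 times) + min(M2 times) = 36 + 1 = 37
LB2 = min(M1 times) + sum(M2 times) = 5 + 25 = 30
Lower bound = max(LB1, LB2) = max(37, 30) = 37

37


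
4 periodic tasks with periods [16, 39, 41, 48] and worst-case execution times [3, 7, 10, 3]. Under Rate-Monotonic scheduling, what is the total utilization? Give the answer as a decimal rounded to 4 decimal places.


Compute individual utilizations (exact fractions):
  Task 1: C/T = 3/16 (approx. 0.1875)
  Task 2: C/T = 7/39 (approx. 0.1795)
  Task 3: C/T = 10/41 (approx. 0.2439)
  Task 4: C/T = 3/48 = 1/16 (approx. 0.0625)
Total utilization U = 3/16 + 7/39 + 10/41 + 1/16 = 4307/6396
Rounded to 4 decimal places: U = 0.6734
RM (Liu & Layland) bound for 4 tasks = 0.756828; compare with U = 4307/6396 (approx. 0.673390)
U <= bound, so schedulable by RM sufficient condition.

0.6734


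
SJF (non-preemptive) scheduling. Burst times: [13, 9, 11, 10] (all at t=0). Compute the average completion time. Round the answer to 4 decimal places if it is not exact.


SJF order (ascending): [9, 10, 11, 13]
Completion times:
  Job 1: burst=9, C=9
  Job 2: burst=10, C=19
  Job 3: burst=11, C=30
  Job 4: burst=13, C=43
Average completion = 101/4 = 25.25

25.25


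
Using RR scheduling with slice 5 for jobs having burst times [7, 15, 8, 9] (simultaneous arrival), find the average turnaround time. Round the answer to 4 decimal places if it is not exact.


Time quantum = 5
Execution trace:
  J1 runs 5 units, time = 5
  J2 runs 5 units, time = 10
  J3 runs 5 units, time = 15
  J4 runs 5 units, time = 20
  J1 runs 2 units, time = 22
  J2 runs 5 units, time = 27
  J3 runs 3 units, time = 30
  J4 runs 4 units, time = 34
  J2 runs 5 units, time = 39
Finish times: [22, 39, 30, 34]
Average turnaround = 125/4 = 31.25

31.25


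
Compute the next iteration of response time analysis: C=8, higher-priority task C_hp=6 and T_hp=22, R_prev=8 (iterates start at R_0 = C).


R_next = C + ceil(R_prev / T_hp) * C_hp
ceil(8 / 22) = ceil(0.3636) = 1
Interference = 1 * 6 = 6
R_next = 8 + 6 = 14

14


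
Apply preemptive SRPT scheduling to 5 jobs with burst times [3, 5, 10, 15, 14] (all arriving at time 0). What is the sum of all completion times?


Since all jobs arrive at t=0, SRPT equals SPT ordering.
SPT order: [3, 5, 10, 14, 15]
Completion times:
  Job 1: p=3, C=3
  Job 2: p=5, C=8
  Job 3: p=10, C=18
  Job 4: p=14, C=32
  Job 5: p=15, C=47
Total completion time = 3 + 8 + 18 + 32 + 47 = 108

108


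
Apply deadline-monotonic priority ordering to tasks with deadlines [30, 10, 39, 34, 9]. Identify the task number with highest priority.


Sort tasks by relative deadline (ascending):
  Task 5: deadline = 9
  Task 2: deadline = 10
  Task 1: deadline = 30
  Task 4: deadline = 34
  Task 3: deadline = 39
Priority order (highest first): [5, 2, 1, 4, 3]
Highest priority task = 5

5


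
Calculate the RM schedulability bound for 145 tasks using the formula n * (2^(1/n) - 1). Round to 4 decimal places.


Compute 2^(1/145) = 1.0047917694
Subtract 1: 1.0047917694 - 1 = 0.0047917694
Multiply by n: 145 * 0.0047917694 = 0.6948065630
Round to 4 dp: 0.6948

0.6948


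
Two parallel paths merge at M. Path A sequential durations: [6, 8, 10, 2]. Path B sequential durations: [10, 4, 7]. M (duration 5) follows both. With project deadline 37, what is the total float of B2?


Forward pass: ES(B2) = sum of predecessors on chain B = 10
EF = ES + duration = 10 + 4 = 14
Backward pass: LF(M) = deadline = 37; LS(M) = 37 - 5 = 32
LF(B2) = LS(M) - sum(successors on chain B) = 32 - 7 = 25
LS = LF - duration = 25 - 4 = 21
Total float = LS - ES = 21 - 10 = 11

11


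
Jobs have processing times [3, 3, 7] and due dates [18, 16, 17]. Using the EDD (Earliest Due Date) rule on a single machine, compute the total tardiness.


Sort by due date (EDD order): [(3, 16), (7, 17), (3, 18)]
Compute completion times and tardiness:
  Job 1: p=3, d=16, C=3, tardiness=max(0,3-16)=0
  Job 2: p=7, d=17, C=10, tardiness=max(0,10-17)=0
  Job 3: p=3, d=18, C=13, tardiness=max(0,13-18)=0
Total tardiness = 0

0


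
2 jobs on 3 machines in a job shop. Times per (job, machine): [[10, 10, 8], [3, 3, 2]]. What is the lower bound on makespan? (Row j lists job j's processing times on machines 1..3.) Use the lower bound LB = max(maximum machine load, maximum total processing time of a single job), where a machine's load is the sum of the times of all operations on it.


Machine loads:
  Machine 1: 10 + 3 = 13
  Machine 2: 10 + 3 = 13
  Machine 3: 8 + 2 = 10
Max machine load = 13
Job totals:
  Job 1: 28
  Job 2: 8
Max job total = 28
Lower bound = max(13, 28) = 28

28


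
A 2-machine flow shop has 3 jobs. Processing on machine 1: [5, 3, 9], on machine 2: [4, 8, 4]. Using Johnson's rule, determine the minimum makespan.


Apply Johnson's rule:
  Group 1 (a <= b): [(2, 3, 8)]
  Group 2 (a > b): [(1, 5, 4), (3, 9, 4)]
Optimal job order: [2, 1, 3]
Schedule:
  Job 2: M1 done at 3, M2 done at 11
  Job 1: M1 done at 8, M2 done at 15
  Job 3: M1 done at 17, M2 done at 21
Makespan = 21

21


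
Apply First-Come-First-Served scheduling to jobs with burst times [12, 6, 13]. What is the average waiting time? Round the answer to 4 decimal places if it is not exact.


FCFS order (as given): [12, 6, 13]
Waiting times:
  Job 1: wait = 0
  Job 2: wait = 12
  Job 3: wait = 18
Sum of waiting times = 30
Average waiting time = 30/3 = 10.0

10.0


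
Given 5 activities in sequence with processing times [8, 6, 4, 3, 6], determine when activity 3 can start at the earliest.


Activity 3 starts after activities 1 through 2 complete.
Predecessor durations: [8, 6]
ES = 8 + 6 = 14

14


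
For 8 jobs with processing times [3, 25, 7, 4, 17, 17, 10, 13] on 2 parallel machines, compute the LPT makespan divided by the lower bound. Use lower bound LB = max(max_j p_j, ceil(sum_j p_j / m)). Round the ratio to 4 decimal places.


LPT order: [25, 17, 17, 13, 10, 7, 4, 3]
Machine loads after assignment: [48, 48]
LPT makespan = 48
Lower bound = max(max_job, ceil(total/2)) = max(25, 48) = 48
Ratio = 48 / 48 = 1.0

1.0


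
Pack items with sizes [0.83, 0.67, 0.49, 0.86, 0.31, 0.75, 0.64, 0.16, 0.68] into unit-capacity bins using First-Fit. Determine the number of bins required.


Place items sequentially using First-Fit:
  Item 0.83 -> new Bin 1
  Item 0.67 -> new Bin 2
  Item 0.49 -> new Bin 3
  Item 0.86 -> new Bin 4
  Item 0.31 -> Bin 2 (now 0.98)
  Item 0.75 -> new Bin 5
  Item 0.64 -> new Bin 6
  Item 0.16 -> Bin 1 (now 0.99)
  Item 0.68 -> new Bin 7
Total bins used = 7

7
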